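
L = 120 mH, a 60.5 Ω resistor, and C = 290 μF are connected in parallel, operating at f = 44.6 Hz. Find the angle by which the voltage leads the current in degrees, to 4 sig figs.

ω = 2πf = 280.2 rad/s
X_L = ωL = 33.63 Ω
X_C = 1/(ωC) = 12.31 Ω
Parallel: admittances add. Y = 1/R + 1/(jωL) + jωC
Y = (0.01653 + j0.05153) S
|Y| = 0.05412 S → |Z| = 1/|Y| = 18.48 Ω, ∠Z = −∠Y = -72.22°

-72.22°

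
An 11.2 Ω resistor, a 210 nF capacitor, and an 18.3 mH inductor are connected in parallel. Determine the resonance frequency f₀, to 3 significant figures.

ω₀ = 1/√(LC) = 1/√(0.0183 × 2.1e-07) = 16130 rad/s
f₀ = ω₀/(2π) = 2.57 kHz

2.57 kHz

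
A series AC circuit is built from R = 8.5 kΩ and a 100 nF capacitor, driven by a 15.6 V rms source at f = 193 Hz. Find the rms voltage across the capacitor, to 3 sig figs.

ω = 2πf = 1213 rad/s
X_C = 1/(ωC) = 8250 Ω
Z = 8500 − j8250 Ω
|Z| = √(8500² + 8250²) = 11800 Ω
I = V/|Z| = 1.32 mA
V_C = I·|Z_C| = 0.00132 × 8250 = 10.9 V

10.9 V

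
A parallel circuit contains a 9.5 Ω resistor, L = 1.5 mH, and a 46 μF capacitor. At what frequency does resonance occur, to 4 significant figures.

605.9 Hz

ω₀ = 1/√(LC) = 1/√(0.0015 × 4.6e-05) = 3807 rad/s
f₀ = ω₀/(2π) = 605.9 Hz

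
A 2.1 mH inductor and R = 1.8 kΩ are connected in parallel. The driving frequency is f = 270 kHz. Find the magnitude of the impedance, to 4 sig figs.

1607 Ω

ω = 2πf = 1.696e+06 rad/s
X_L = ωL = 3563 Ω
Parallel: admittances add. Y = 1/R + 1/(jωL)
Y = (0.0005556 − j0.0002807) S
|Y| = 0.0006224 S → |Z| = 1/|Y| = 1607 Ω, ∠Z = −∠Y = 26.81°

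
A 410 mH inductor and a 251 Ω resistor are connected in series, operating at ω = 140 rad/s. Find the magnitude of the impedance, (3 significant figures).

257 Ω

X_L = ωL = 57.4 Ω
Z = 251 + j57.4 Ω
|Z| = √(251² + 57.4²) = 257 Ω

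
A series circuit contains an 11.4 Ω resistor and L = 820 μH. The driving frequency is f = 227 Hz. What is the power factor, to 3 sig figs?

ω = 2πf = 1426 rad/s
X_L = ωL = 1.17 Ω
Z = 11.4 + j1.17 Ω
|Z| = √(11.4² + 1.17²) = 11.5 Ω
∠Z = arctan(1.17/11.4) = 5.86°
cos φ = cos(5.86°) = 0.995

0.995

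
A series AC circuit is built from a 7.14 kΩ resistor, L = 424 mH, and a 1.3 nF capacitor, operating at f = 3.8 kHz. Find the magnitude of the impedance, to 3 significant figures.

23200 Ω

ω = 2πf = 23880 rad/s
X_L = ωL = 10100 Ω
X_C = 1/(ωC) = 32200 Ω
Net reactance X = X_L − X_C = -22100 Ω
Z = 7140 − j22100 Ω
|Z| = √(7140² + 22100²) = 23200 Ω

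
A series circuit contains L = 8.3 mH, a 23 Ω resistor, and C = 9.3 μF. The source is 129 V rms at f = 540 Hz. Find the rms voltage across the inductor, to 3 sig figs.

ω = 2πf = 3393 rad/s
X_L = ωL = 28.2 Ω
X_C = 1/(ωC) = 31.7 Ω
Net reactance X = X_L − X_C = -3.53 Ω
Z = 23.0 − j3.53 Ω
|Z| = √(23.0² + 3.53²) = 23.3 Ω
I = V/|Z| = 5.54 A
V_L = I·|Z_L| = 5.54 × 28.2 = 156 V

156 V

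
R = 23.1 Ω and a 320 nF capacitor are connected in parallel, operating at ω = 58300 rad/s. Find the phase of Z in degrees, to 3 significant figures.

-23.3°

X_C = 1/(ωC) = 53.6 Ω
Parallel: admittances add. Y = 1/R + jωC
Y = (0.0433 + j0.0187) S
|Y| = 0.0471 S → |Z| = 1/|Y| = 21.2 Ω, ∠Z = −∠Y = -23.3°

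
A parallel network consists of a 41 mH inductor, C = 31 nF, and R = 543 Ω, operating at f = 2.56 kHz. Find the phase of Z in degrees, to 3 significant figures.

28.9°

ω = 2πf = 16080 rad/s
X_L = ωL = 659 Ω
X_C = 1/(ωC) = 2010 Ω
Parallel: admittances add. Y = 1/R + 1/(jωL) + jωC
Y = (0.00184 − j0.00102) S
|Y| = 0.00210 S → |Z| = 1/|Y| = 475 Ω, ∠Z = −∠Y = 28.9°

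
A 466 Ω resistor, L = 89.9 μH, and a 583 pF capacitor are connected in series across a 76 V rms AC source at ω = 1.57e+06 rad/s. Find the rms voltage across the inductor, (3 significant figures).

X_L = ωL = 141 Ω
X_C = 1/(ωC) = 1090 Ω
Net reactance X = X_L − X_C = -951 Ω
Z = 466 − j951 Ω
|Z| = √(466² + 951²) = 1060 Ω
I = V/|Z| = 71.7 mA
V_L = I·|Z_L| = 0.0717 × 141 = 10.1 V

10.1 V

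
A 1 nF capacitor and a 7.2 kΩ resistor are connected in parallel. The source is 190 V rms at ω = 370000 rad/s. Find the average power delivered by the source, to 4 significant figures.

X_C = 1/(ωC) = 2703 Ω
Parallel: admittances add. Y = 1/R + jωC
Y = (0.0001389 + j0.0003700) S
|Y| = 0.0003952 S → |Z| = 1/|Y| = 2530 Ω, ∠Z = −∠Y = -69.43°
I = V/|Z| = 75.09 mA
P = VI cos φ = 190 × 0.07509 × cos(-69.43°) = 5.014 W

5.014 W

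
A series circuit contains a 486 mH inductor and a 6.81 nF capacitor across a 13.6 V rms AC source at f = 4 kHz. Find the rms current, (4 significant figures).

ω = 2πf = 25130 rad/s
X_L = ωL = 12210 Ω
X_C = 1/(ωC) = 5843 Ω
Net reactance X = X_L − X_C = 6372 Ω
Z = j6372 Ω
|Z| = √(0² + 6372²) = 6372 Ω
I = V/|Z| = 13.6/6372 = 2.134 mA

2.134 mA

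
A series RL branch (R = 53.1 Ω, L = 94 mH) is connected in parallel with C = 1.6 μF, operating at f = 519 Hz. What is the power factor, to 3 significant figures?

0.259

ω = 2πf = 3261 rad/s
X_L = ωL = 307 Ω
X_C = 1/(ωC) = 192 Ω
Branch 1 (R+jX_L): Z₁ = 53.1 + j307 Ω, |Z₁| = 311 Ω
Branch 2 (−jX_C): Z₂ = −j192 Ω
Parallel: Z = Z₁Z₂/(Z₁+Z₂), |Z| = 471 Ω, ∠Z = -75.0°
cos φ = cos(-75.0°) = 0.259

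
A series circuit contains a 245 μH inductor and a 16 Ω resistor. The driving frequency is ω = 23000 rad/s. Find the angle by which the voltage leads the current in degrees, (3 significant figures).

19.4°

X_L = ωL = 5.63 Ω
Z = 16.0 + j5.63 Ω
|Z| = √(16.0² + 5.63²) = 17.0 Ω
∠Z = arctan(5.63/16.0) = 19.4°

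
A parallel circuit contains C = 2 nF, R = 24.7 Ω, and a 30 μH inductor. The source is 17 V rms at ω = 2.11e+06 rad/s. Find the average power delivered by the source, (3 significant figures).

X_L = ωL = 63.3 Ω
X_C = 1/(ωC) = 237 Ω
Parallel: admittances add. Y = 1/R + 1/(jωL) + jωC
Y = (0.0405 − j0.0116) S
|Y| = 0.0421 S → |Z| = 1/|Y| = 23.7 Ω, ∠Z = −∠Y = 16.0°
I = V/|Z| = 716 mA
P = VI cos φ = 17 × 0.716 × cos(16.0°) = 11.7 W

11.7 W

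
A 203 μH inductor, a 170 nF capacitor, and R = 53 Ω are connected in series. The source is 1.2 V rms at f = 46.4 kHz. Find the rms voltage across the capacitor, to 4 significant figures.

ω = 2πf = 291500 rad/s
X_L = ωL = 59.18 Ω
X_C = 1/(ωC) = 20.18 Ω
Net reactance X = X_L − X_C = 39.01 Ω
Z = 53.00 + j39.01 Ω
|Z| = √(53.00² + 39.01²) = 65.81 Ω
I = V/|Z| = 18.24 mA
V_C = I·|Z_C| = 0.01824 × 20.18 = 0.3679 V

0.3679 V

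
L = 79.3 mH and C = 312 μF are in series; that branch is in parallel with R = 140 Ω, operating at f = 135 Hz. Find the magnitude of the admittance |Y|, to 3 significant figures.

17.3 mS

ω = 2πf = 848.2 rad/s
X_L = ωL = 67.3 Ω
X_C = 1/(ωC) = 3.78 Ω
Branch 1: Z₁ = R = 140 Ω
Branch 2 (series LC): Z₂ = j(X_L − X_C) = j63.5 Ω
Parallel: Z = Z₁Z₂/(Z₁+Z₂), |Z| = 57.8 Ω, ∠Z = 65.6°
|Y| = 1/|Z| = 17.3 mS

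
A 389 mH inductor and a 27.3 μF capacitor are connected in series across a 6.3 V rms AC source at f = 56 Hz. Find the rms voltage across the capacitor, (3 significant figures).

ω = 2πf = 351.9 rad/s
X_L = ωL = 137 Ω
X_C = 1/(ωC) = 104 Ω
Net reactance X = X_L − X_C = 32.8 Ω
Z = j32.8 Ω
|Z| = √(0² + 32.8²) = 32.8 Ω
I = V/|Z| = 192 mA
V_C = I·|Z_C| = 0.192 × 104 = 20.0 V

20.0 V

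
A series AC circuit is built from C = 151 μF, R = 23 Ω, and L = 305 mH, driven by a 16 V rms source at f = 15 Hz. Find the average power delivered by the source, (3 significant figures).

2.61 W

ω = 2πf = 94.25 rad/s
X_L = ωL = 28.7 Ω
X_C = 1/(ωC) = 70.3 Ω
Net reactance X = X_L − X_C = -41.5 Ω
Z = 23.0 − j41.5 Ω
|Z| = √(23.0² + 41.5²) = 47.5 Ω
∠Z = arctan(-41.5/23.0) = -61.0°
I = V/|Z| = 337 mA
P = VI cos φ = 16 × 0.337 × cos(-61.0°) = 2.61 W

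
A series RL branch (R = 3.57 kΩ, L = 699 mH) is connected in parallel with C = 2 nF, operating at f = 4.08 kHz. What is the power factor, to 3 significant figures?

0.976

ω = 2πf = 25640 rad/s
X_L = ωL = 17900 Ω
X_C = 1/(ωC) = 19500 Ω
Branch 1 (R+jX_L): Z₁ = 3570 + j17900 Ω, |Z₁| = 18300 Ω
Branch 2 (−jX_C): Z₂ = −j19500 Ω
Parallel: Z = Z₁Z₂/(Z₁+Z₂), |Z| = 91200 Ω, ∠Z = 12.7°
cos φ = cos(12.7°) = 0.976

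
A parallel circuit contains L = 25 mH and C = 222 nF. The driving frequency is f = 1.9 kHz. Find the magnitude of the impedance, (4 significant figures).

ω = 2πf = 11940 rad/s
X_L = ωL = 298.5 Ω
X_C = 1/(ωC) = 377.3 Ω
Parallel: admittances add. Y = 1/(jωL) + jωC
Y = (0 − j0.0007004) S
|Y| = 0.0007004 S → |Z| = 1/|Y| = 1428 Ω, ∠Z = −∠Y = 90.00°

1428 Ω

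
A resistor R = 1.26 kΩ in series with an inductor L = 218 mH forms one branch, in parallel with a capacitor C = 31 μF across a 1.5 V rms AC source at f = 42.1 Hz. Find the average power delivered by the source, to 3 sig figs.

ω = 2πf = 264.5 rad/s
X_L = ωL = 57.7 Ω
X_C = 1/(ωC) = 122 Ω
Branch 1 (R+jX_L): Z₁ = 1260 + j57.7 Ω, |Z₁| = 1260 Ω
Branch 2 (−jX_C): Z₂ = −j122 Ω
Parallel: Z = Z₁Z₂/(Z₁+Z₂), |Z| = 122 Ω, ∠Z = -84.5°
I = V/|Z| = 12.3 mA
P = VI cos φ = 1.5 × 0.0123 × cos(-84.5°) = 1.78 mW

1.78 mW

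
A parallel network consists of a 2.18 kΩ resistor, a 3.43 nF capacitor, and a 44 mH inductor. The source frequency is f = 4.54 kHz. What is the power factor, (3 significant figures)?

0.549

ω = 2πf = 28530 rad/s
X_L = ωL = 1260 Ω
X_C = 1/(ωC) = 10200 Ω
Parallel: admittances add. Y = 1/R + 1/(jωL) + jωC
Y = (0.000459 − j0.000699) S
|Y| = 0.000836 S → |Z| = 1/|Y| = 1200 Ω, ∠Z = −∠Y = 56.7°
cos φ = cos(56.7°) = 0.549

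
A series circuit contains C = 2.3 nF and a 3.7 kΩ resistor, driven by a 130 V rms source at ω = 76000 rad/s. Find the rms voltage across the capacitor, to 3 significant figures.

109 V

X_C = 1/(ωC) = 5720 Ω
Z = 3700 − j5720 Ω
|Z| = √(3700² + 5720²) = 6810 Ω
I = V/|Z| = 19.1 mA
V_C = I·|Z_C| = 0.0191 × 5720 = 109 V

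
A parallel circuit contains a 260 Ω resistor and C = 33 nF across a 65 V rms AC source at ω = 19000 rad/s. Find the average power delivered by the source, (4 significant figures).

X_C = 1/(ωC) = 1595 Ω
Parallel: admittances add. Y = 1/R + jωC
Y = (0.003846 + j0.0006270) S
|Y| = 0.003897 S → |Z| = 1/|Y| = 256.6 Ω, ∠Z = −∠Y = -9.259°
I = V/|Z| = 253.3 mA
P = VI cos φ = 65 × 0.2533 × cos(-9.259°) = 16.25 W

16.25 W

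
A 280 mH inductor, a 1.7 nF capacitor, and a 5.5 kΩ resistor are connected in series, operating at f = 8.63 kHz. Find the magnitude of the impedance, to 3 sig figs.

7000 Ω

ω = 2πf = 54220 rad/s
X_L = ωL = 15200 Ω
X_C = 1/(ωC) = 10800 Ω
Net reactance X = X_L − X_C = 4330 Ω
Z = 5500 + j4330 Ω
|Z| = √(5500² + 4330²) = 7000 Ω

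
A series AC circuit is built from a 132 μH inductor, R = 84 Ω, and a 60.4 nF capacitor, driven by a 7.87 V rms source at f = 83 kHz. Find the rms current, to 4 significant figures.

ω = 2πf = 521500 rad/s
X_L = ωL = 68.84 Ω
X_C = 1/(ωC) = 31.75 Ω
Net reactance X = X_L − X_C = 37.09 Ω
Z = 84.00 + j37.09 Ω
|Z| = √(84.00² + 37.09²) = 91.82 Ω
I = V/|Z| = 7.87/91.82 = 85.71 mA

85.71 mA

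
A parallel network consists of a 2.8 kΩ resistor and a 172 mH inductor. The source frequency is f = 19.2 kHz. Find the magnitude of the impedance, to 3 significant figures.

ω = 2πf = 120600 rad/s
X_L = ωL = 20700 Ω
Parallel: admittances add. Y = 1/R + 1/(jωL)
Y = (0.000357 − j4.82e-05) S
|Y| = 0.000360 S → |Z| = 1/|Y| = 2770 Ω, ∠Z = −∠Y = 7.69°

2770 Ω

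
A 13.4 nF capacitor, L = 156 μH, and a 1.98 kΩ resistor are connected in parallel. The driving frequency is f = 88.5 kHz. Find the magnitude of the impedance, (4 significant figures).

ω = 2πf = 556100 rad/s
X_L = ωL = 86.75 Ω
X_C = 1/(ωC) = 134.2 Ω
Parallel: admittances add. Y = 1/R + 1/(jωL) + jωC
Y = (0.0005051 − j0.004077) S
|Y| = 0.004108 S → |Z| = 1/|Y| = 243.4 Ω, ∠Z = −∠Y = 82.94°

243.4 Ω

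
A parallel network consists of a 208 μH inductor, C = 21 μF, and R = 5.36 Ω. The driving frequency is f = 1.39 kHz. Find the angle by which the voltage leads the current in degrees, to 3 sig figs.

63.1°

ω = 2πf = 8734 rad/s
X_L = ωL = 1.82 Ω
X_C = 1/(ωC) = 5.45 Ω
Parallel: admittances add. Y = 1/R + 1/(jωL) + jωC
Y = (0.187 − j0.367) S
|Y| = 0.412 S → |Z| = 1/|Y| = 2.43 Ω, ∠Z = −∠Y = 63.1°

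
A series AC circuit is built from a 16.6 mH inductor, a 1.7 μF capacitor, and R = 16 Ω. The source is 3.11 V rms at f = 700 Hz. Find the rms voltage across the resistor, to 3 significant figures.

0.792 V

ω = 2πf = 4398 rad/s
X_L = ωL = 73.0 Ω
X_C = 1/(ωC) = 134 Ω
Net reactance X = X_L − X_C = -60.7 Ω
Z = 16.0 − j60.7 Ω
|Z| = √(16.0² + 60.7²) = 62.8 Ω
I = V/|Z| = 49.5 mA
V_R = I·|Z_R| = 0.0495 × 16.0 = 0.792 V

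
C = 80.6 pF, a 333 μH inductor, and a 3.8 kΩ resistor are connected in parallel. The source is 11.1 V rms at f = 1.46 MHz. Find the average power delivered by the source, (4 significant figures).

ω = 2πf = 9.173e+06 rad/s
X_L = ωL = 3055 Ω
X_C = 1/(ωC) = 1352 Ω
Parallel: admittances add. Y = 1/R + 1/(jωL) + jωC
Y = (0.0002632 + j0.0004120) S
|Y| = 0.0004889 S → |Z| = 1/|Y| = 2045 Ω, ∠Z = −∠Y = -57.43°
I = V/|Z| = 5.427 mA
P = VI cos φ = 11.1 × 0.005427 × cos(-57.43°) = 32.42 mW

32.42 mW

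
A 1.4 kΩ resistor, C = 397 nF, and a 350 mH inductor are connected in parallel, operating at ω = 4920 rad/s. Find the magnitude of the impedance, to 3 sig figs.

646 Ω

X_L = ωL = 1720 Ω
X_C = 1/(ωC) = 512 Ω
Parallel: admittances add. Y = 1/R + 1/(jωL) + jωC
Y = (0.000714 + j0.00137) S
|Y| = 0.00155 S → |Z| = 1/|Y| = 646 Ω, ∠Z = −∠Y = -62.5°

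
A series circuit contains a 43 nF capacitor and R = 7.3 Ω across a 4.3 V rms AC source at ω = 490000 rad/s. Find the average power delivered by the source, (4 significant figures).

58.54 mW

X_C = 1/(ωC) = 47.46 Ω
Z = 7.300 − j47.46 Ω
|Z| = √(7.300² + 47.46²) = 48.02 Ω
∠Z = arctan(-47.46/7.300) = -81.26°
I = V/|Z| = 89.55 mA
P = VI cos φ = 4.3 × 0.08955 × cos(-81.26°) = 58.54 mW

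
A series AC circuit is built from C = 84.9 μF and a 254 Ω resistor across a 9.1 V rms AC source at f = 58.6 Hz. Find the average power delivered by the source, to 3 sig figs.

321 mW

ω = 2πf = 368.2 rad/s
X_C = 1/(ωC) = 32.0 Ω
Z = 254 − j32.0 Ω
|Z| = √(254² + 32.0²) = 256 Ω
∠Z = arctan(-32.0/254) = -7.18°
I = V/|Z| = 35.5 mA
P = VI cos φ = 9.1 × 0.0355 × cos(-7.18°) = 321 mW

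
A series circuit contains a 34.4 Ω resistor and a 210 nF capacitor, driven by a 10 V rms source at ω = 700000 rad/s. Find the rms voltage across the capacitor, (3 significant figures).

X_C = 1/(ωC) = 6.80 Ω
Z = 34.4 − j6.80 Ω
|Z| = √(34.4² + 6.80²) = 35.1 Ω
I = V/|Z| = 285 mA
V_C = I·|Z_C| = 0.285 × 6.80 = 1.94 V

1.94 V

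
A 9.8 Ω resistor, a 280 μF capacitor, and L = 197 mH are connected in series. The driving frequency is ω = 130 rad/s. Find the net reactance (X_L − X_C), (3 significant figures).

X_L = ωL = 25.6 Ω
X_C = 1/(ωC) = 27.5 Ω
X = 25.6 − 27.5 = -1.86 Ω

-1.86 Ω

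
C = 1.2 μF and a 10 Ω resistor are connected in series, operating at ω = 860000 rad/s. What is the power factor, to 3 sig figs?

0.995

X_C = 1/(ωC) = 0.969 Ω
Z = 10.0 − j0.969 Ω
|Z| = √(10.0² + 0.969²) = 10.0 Ω
∠Z = arctan(-0.969/10.0) = -5.53°
cos φ = cos(-5.53°) = 0.995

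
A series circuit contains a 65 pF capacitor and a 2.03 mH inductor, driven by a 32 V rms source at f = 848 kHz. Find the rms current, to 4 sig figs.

ω = 2πf = 5.328e+06 rad/s
X_L = ωL = 10820 Ω
X_C = 1/(ωC) = 2887 Ω
Net reactance X = X_L − X_C = 7929 Ω
Z = j7929 Ω
|Z| = √(0² + 7929²) = 7929 Ω
I = V/|Z| = 32/7929 = 4.036 mA

4.036 mA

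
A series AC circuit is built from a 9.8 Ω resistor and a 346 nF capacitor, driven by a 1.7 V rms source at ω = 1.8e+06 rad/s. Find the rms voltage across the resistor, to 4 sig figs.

X_C = 1/(ωC) = 1.606 Ω
Z = 9.800 − j1.606 Ω
|Z| = √(9.800² + 1.606²) = 9.931 Ω
I = V/|Z| = 171.2 mA
V_R = I·|Z_R| = 0.1712 × 9.800 = 1.678 V

1.678 V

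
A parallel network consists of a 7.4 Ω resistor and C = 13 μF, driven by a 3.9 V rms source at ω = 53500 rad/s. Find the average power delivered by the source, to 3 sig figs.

2.06 W

X_C = 1/(ωC) = 1.44 Ω
Parallel: admittances add. Y = 1/R + jωC
Y = (0.135 + j0.696) S
|Y| = 0.709 S → |Z| = 1/|Y| = 1.41 Ω, ∠Z = −∠Y = -79.0°
I = V/|Z| = 2.76 A
P = VI cos φ = 3.9 × 2.76 × cos(-79.0°) = 2.06 W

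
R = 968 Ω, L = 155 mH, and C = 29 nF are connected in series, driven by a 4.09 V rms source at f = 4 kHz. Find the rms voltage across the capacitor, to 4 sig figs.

2.076 V

ω = 2πf = 25130 rad/s
X_L = ωL = 3896 Ω
X_C = 1/(ωC) = 1372 Ω
Net reactance X = X_L − X_C = 2524 Ω
Z = 968.0 + j2524 Ω
|Z| = √(968.0² + 2524²) = 2703 Ω
I = V/|Z| = 1.513 mA
V_C = I·|Z_C| = 0.001513 × 1372 = 2.076 V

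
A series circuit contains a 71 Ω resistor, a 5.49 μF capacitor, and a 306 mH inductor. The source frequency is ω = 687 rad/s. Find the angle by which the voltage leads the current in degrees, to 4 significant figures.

X_L = ωL = 210.2 Ω
X_C = 1/(ωC) = 265.1 Ω
Net reactance X = X_L − X_C = -54.92 Ω
Z = 71.00 − j54.92 Ω
|Z| = √(71.00² + 54.92²) = 89.76 Ω
∠Z = arctan(-54.92/71.00) = -37.72°

-37.72°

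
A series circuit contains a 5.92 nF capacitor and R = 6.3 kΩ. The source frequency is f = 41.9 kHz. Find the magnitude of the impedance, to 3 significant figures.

ω = 2πf = 263300 rad/s
X_C = 1/(ωC) = 642 Ω
Z = 6300 − j642 Ω
|Z| = √(6300² + 642²) = 6330 Ω

6330 Ω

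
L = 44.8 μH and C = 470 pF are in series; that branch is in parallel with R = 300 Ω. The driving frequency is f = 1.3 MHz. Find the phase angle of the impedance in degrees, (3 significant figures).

70.6°

ω = 2πf = 8.168e+06 rad/s
X_L = ωL = 366 Ω
X_C = 1/(ωC) = 260 Ω
Branch 1: Z₁ = R = 300 Ω
Branch 2 (series LC): Z₂ = j(X_L − X_C) = j105 Ω
Parallel: Z = Z₁Z₂/(Z₁+Z₂), |Z| = 99.5 Ω, ∠Z = 70.6°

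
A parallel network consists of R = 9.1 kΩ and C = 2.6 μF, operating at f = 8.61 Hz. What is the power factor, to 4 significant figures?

0.6157

ω = 2πf = 54.10 rad/s
X_C = 1/(ωC) = 7110 Ω
Parallel: admittances add. Y = 1/R + jωC
Y = (0.0001099 + j0.0001407) S
|Y| = 0.0001785 S → |Z| = 1/|Y| = 5602 Ω, ∠Z = −∠Y = -52.00°
cos φ = cos(-52.00°) = 0.6157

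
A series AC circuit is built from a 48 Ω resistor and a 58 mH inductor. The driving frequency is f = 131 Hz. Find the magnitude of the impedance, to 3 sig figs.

67.7 Ω

ω = 2πf = 823.1 rad/s
X_L = ωL = 47.7 Ω
Z = 48.0 + j47.7 Ω
|Z| = √(48.0² + 47.7²) = 67.7 Ω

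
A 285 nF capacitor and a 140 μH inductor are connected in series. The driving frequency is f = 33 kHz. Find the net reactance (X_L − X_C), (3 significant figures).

12.1 Ω

ω = 2πf = 207300 rad/s
X_L = ωL = 29.0 Ω
X_C = 1/(ωC) = 16.9 Ω
X = 29.0 − 16.9 = 12.1 Ω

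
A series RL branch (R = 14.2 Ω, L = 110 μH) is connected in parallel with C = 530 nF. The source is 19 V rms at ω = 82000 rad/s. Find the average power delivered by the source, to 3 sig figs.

18.1 W

X_L = ωL = 9.02 Ω
X_C = 1/(ωC) = 23.0 Ω
Branch 1 (R+jX_L): Z₁ = 14.2 + j9.02 Ω, |Z₁| = 16.8 Ω
Branch 2 (−jX_C): Z₂ = −j23.0 Ω
Parallel: Z = Z₁Z₂/(Z₁+Z₂), |Z| = 19.4 Ω, ∠Z = -13.0°
I = V/|Z| = 978 mA
P = VI cos φ = 19 × 0.978 × cos(-13.0°) = 18.1 W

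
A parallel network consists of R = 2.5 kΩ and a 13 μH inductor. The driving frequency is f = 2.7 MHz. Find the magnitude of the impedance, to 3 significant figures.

ω = 2πf = 1.696e+07 rad/s
X_L = ωL = 221 Ω
Parallel: admittances add. Y = 1/R + 1/(jωL)
Y = (0.000400 − j0.00453) S
|Y| = 0.00455 S → |Z| = 1/|Y| = 220 Ω, ∠Z = −∠Y = 85.0°

220 Ω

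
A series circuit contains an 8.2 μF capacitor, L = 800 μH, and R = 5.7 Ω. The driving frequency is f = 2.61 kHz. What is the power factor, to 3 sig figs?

0.708

ω = 2πf = 16400 rad/s
X_L = ωL = 13.1 Ω
X_C = 1/(ωC) = 7.44 Ω
Net reactance X = X_L − X_C = 5.68 Ω
Z = 5.70 + j5.68 Ω
|Z| = √(5.70² + 5.68²) = 8.05 Ω
∠Z = arctan(5.68/5.70) = 44.9°
cos φ = cos(44.9°) = 0.708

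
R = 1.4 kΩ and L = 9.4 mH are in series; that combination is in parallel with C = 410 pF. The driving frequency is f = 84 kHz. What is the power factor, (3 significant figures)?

0.871

ω = 2πf = 527800 rad/s
X_L = ωL = 4960 Ω
X_C = 1/(ωC) = 4620 Ω
Branch 1 (R+jX_L): Z₁ = 1400 + j4960 Ω, |Z₁| = 5150 Ω
Branch 2 (−jX_C): Z₂ = −j4620 Ω
Parallel: Z = Z₁Z₂/(Z₁+Z₂), |Z| = 16500 Ω, ∠Z = -29.4°
cos φ = cos(-29.4°) = 0.871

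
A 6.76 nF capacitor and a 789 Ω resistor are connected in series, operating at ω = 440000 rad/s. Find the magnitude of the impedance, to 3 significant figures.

858 Ω

X_C = 1/(ωC) = 336 Ω
Z = 789 − j336 Ω
|Z| = √(789² + 336²) = 858 Ω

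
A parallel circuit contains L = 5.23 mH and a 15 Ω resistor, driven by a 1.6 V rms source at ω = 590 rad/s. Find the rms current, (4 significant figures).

X_L = ωL = 3.086 Ω
Parallel: admittances add. Y = 1/R + 1/(jωL)
Y = (0.06667 − j0.3241) S
|Y| = 0.3309 S → |Z| = 1/|Y| = 3.022 Ω, ∠Z = −∠Y = 78.38°
I = V/|Z| = 1.6/3.022 = 529.4 mA

529.4 mA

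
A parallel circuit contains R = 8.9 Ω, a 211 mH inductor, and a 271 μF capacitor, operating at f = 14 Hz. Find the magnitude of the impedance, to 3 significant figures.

ω = 2πf = 87.96 rad/s
X_L = ωL = 18.6 Ω
X_C = 1/(ωC) = 41.9 Ω
Parallel: admittances add. Y = 1/R + 1/(jωL) + jωC
Y = (0.112 − j0.0300) S
|Y| = 0.116 S → |Z| = 1/|Y| = 8.60 Ω, ∠Z = −∠Y = 15.0°

8.60 Ω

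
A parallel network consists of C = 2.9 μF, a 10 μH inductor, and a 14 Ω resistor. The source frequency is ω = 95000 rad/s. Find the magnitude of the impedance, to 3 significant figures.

1.28 Ω

X_L = ωL = 0.950 Ω
X_C = 1/(ωC) = 3.63 Ω
Parallel: admittances add. Y = 1/R + 1/(jωL) + jωC
Y = (0.0714 − j0.777) S
|Y| = 0.780 S → |Z| = 1/|Y| = 1.28 Ω, ∠Z = −∠Y = 84.7°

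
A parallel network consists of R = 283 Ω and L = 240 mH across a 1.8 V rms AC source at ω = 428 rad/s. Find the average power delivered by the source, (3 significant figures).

X_L = ωL = 103 Ω
Parallel: admittances add. Y = 1/R + 1/(jωL)
Y = (0.00353 − j0.00974) S
|Y| = 0.0104 S → |Z| = 1/|Y| = 96.6 Ω, ∠Z = −∠Y = 70.1°
I = V/|Z| = 18.6 mA
P = VI cos φ = 1.8 × 0.0186 × cos(70.1°) = 11.4 mW

11.4 mW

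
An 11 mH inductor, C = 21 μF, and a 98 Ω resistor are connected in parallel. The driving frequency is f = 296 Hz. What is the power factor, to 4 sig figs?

0.7204

ω = 2πf = 1860 rad/s
X_L = ωL = 20.46 Ω
X_C = 1/(ωC) = 25.60 Ω
Parallel: admittances add. Y = 1/R + 1/(jωL) + jωC
Y = (0.01020 − j0.009824) S
|Y| = 0.01416 S → |Z| = 1/|Y| = 70.60 Ω, ∠Z = −∠Y = 43.91°
cos φ = cos(43.91°) = 0.7204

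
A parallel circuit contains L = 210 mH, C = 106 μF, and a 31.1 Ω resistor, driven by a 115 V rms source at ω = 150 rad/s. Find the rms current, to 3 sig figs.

4.12 A

X_L = ωL = 31.5 Ω
X_C = 1/(ωC) = 62.9 Ω
Parallel: admittances add. Y = 1/R + 1/(jωL) + jωC
Y = (0.0322 − j0.0158) S
|Y| = 0.0358 S → |Z| = 1/|Y| = 27.9 Ω, ∠Z = −∠Y = 26.2°
I = V/|Z| = 115/27.9 = 4.12 A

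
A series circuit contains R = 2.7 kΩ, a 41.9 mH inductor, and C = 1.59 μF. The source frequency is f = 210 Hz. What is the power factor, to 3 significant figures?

0.988

ω = 2πf = 1319 rad/s
X_L = ωL = 55.3 Ω
X_C = 1/(ωC) = 477 Ω
Net reactance X = X_L − X_C = -421 Ω
Z = 2700 − j421 Ω
|Z| = √(2700² + 421²) = 2730 Ω
∠Z = arctan(-421/2700) = -8.87°
cos φ = cos(-8.87°) = 0.988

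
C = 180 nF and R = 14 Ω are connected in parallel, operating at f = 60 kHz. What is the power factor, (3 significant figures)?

0.725

ω = 2πf = 377000 rad/s
X_C = 1/(ωC) = 14.7 Ω
Parallel: admittances add. Y = 1/R + jωC
Y = (0.0714 + j0.0679) S
|Y| = 0.0985 S → |Z| = 1/|Y| = 10.1 Ω, ∠Z = −∠Y = -43.5°
cos φ = cos(-43.5°) = 0.725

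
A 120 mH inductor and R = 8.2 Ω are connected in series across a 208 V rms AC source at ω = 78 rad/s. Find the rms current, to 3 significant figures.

16.7 A

X_L = ωL = 9.36 Ω
Z = 8.20 + j9.36 Ω
|Z| = √(8.20² + 9.36²) = 12.4 Ω
I = V/|Z| = 208/12.4 = 16.7 A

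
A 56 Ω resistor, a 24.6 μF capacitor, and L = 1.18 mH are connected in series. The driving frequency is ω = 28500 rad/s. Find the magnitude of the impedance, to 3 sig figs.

64.6 Ω

X_L = ωL = 33.6 Ω
X_C = 1/(ωC) = 1.43 Ω
Net reactance X = X_L − X_C = 32.2 Ω
Z = 56.0 + j32.2 Ω
|Z| = √(56.0² + 32.2²) = 64.6 Ω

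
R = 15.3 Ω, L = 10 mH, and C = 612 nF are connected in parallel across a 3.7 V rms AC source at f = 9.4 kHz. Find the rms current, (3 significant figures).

ω = 2πf = 59060 rad/s
X_L = ωL = 591 Ω
X_C = 1/(ωC) = 27.7 Ω
Parallel: admittances add. Y = 1/R + 1/(jωL) + jωC
Y = (0.0654 + j0.0345) S
|Y| = 0.0739 S → |Z| = 1/|Y| = 13.5 Ω, ∠Z = −∠Y = -27.8°
I = V/|Z| = 3.7/13.5 = 273 mA

273 mA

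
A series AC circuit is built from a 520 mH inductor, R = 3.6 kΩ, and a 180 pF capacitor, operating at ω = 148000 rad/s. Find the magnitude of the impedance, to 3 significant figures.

X_L = ωL = 77000 Ω
X_C = 1/(ωC) = 37500 Ω
Net reactance X = X_L − X_C = 39400 Ω
Z = 3600 + j39400 Ω
|Z| = √(3600² + 39400²) = 39600 Ω

39600 Ω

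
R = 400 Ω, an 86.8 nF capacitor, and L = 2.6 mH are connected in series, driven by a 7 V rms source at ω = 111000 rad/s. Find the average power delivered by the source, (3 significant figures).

101 mW

X_L = ωL = 289 Ω
X_C = 1/(ωC) = 104 Ω
Net reactance X = X_L − X_C = 185 Ω
Z = 400 + j185 Ω
|Z| = √(400² + 185²) = 441 Ω
∠Z = arctan(185/400) = 24.8°
I = V/|Z| = 15.9 mA
P = VI cos φ = 7 × 0.0159 × cos(24.8°) = 101 mW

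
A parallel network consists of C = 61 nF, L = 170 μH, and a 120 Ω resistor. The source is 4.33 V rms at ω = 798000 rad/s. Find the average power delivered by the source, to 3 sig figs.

156 mW

X_L = ωL = 136 Ω
X_C = 1/(ωC) = 20.5 Ω
Parallel: admittances add. Y = 1/R + 1/(jωL) + jωC
Y = (0.00833 + j0.0413) S
|Y| = 0.0421 S → |Z| = 1/|Y| = 23.7 Ω, ∠Z = −∠Y = -78.6°
I = V/|Z| = 182 mA
P = VI cos φ = 4.33 × 0.182 × cos(-78.6°) = 156 mW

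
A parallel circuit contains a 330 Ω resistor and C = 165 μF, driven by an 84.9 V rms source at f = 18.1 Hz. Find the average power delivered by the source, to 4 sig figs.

21.84 W

ω = 2πf = 113.7 rad/s
X_C = 1/(ωC) = 53.29 Ω
Parallel: admittances add. Y = 1/R + jωC
Y = (0.003030 + j0.01876) S
|Y| = 0.01901 S → |Z| = 1/|Y| = 52.61 Ω, ∠Z = −∠Y = -80.83°
I = V/|Z| = 1.614 A
P = VI cos φ = 84.9 × 1.614 × cos(-80.83°) = 21.84 W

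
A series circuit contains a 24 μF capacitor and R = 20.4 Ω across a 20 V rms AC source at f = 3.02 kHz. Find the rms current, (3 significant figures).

ω = 2πf = 18980 rad/s
X_C = 1/(ωC) = 2.20 Ω
Z = 20.4 − j2.20 Ω
|Z| = √(20.4² + 2.20²) = 20.5 Ω
I = V/|Z| = 20/20.5 = 975 mA

975 mA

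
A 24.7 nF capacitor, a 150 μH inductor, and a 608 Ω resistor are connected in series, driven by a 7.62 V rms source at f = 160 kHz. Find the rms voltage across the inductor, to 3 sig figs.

1.86 V

ω = 2πf = 1.005e+06 rad/s
X_L = ωL = 151 Ω
X_C = 1/(ωC) = 40.3 Ω
Net reactance X = X_L − X_C = 111 Ω
Z = 608 + j111 Ω
|Z| = √(608² + 111²) = 618 Ω
I = V/|Z| = 12.3 mA
V_L = I·|Z_L| = 0.0123 × 151 = 1.86 V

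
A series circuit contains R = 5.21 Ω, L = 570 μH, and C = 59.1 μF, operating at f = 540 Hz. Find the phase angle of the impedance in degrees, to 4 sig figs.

-30.37°

ω = 2πf = 3393 rad/s
X_L = ωL = 1.934 Ω
X_C = 1/(ωC) = 4.987 Ω
Net reactance X = X_L − X_C = -3.053 Ω
Z = 5.210 − j3.053 Ω
|Z| = √(5.210² + 3.053²) = 6.039 Ω
∠Z = arctan(-3.053/5.210) = -30.37°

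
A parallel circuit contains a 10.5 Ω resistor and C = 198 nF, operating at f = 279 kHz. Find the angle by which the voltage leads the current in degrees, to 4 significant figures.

ω = 2πf = 1.753e+06 rad/s
X_C = 1/(ωC) = 2.881 Ω
Parallel: admittances add. Y = 1/R + jωC
Y = (0.09524 + j0.3471) S
|Y| = 0.3599 S → |Z| = 1/|Y| = 2.778 Ω, ∠Z = −∠Y = -74.66°

-74.66°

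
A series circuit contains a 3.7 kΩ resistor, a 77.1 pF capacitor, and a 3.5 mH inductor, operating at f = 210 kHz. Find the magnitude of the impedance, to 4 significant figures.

ω = 2πf = 1.319e+06 rad/s
X_L = ωL = 4618 Ω
X_C = 1/(ωC) = 9830 Ω
Net reactance X = X_L − X_C = -5212 Ω
Z = 3700 − j5212 Ω
|Z| = √(3700² + 5212²) = 6392 Ω

6392 Ω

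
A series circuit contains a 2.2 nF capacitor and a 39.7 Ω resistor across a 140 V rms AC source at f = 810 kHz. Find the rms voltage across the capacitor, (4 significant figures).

ω = 2πf = 5.089e+06 rad/s
X_C = 1/(ωC) = 89.31 Ω
Z = 39.70 − j89.31 Ω
|Z| = √(39.70² + 89.31²) = 97.74 Ω
I = V/|Z| = 1.432 A
V_C = I·|Z_C| = 1.432 × 89.31 = 127.9 V

127.9 V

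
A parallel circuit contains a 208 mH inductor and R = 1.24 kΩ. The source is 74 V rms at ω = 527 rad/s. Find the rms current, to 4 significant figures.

677.7 mA

X_L = ωL = 109.6 Ω
Parallel: admittances add. Y = 1/R + 1/(jωL)
Y = (0.0008065 − j0.009123) S
|Y| = 0.009158 S → |Z| = 1/|Y| = 109.2 Ω, ∠Z = −∠Y = 84.95°
I = V/|Z| = 74/109.2 = 677.7 mA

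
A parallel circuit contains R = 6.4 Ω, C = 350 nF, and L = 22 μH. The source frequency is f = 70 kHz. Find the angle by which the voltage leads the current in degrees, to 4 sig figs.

-17.94°

ω = 2πf = 439800 rad/s
X_L = ωL = 9.676 Ω
X_C = 1/(ωC) = 6.496 Ω
Parallel: admittances add. Y = 1/R + 1/(jωL) + jωC
Y = (0.1562 + j0.05059) S
|Y| = 0.1642 S → |Z| = 1/|Y| = 6.089 Ω, ∠Z = −∠Y = -17.94°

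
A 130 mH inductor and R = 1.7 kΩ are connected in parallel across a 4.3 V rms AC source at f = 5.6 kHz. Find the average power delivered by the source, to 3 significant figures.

ω = 2πf = 35190 rad/s
X_L = ωL = 4570 Ω
Parallel: admittances add. Y = 1/R + 1/(jωL)
Y = (0.000588 − j0.000219) S
|Y| = 0.000628 S → |Z| = 1/|Y| = 1590 Ω, ∠Z = −∠Y = 20.4°
I = V/|Z| = 2.70 mA
P = VI cos φ = 4.3 × 0.00270 × cos(20.4°) = 10.9 mW

10.9 mW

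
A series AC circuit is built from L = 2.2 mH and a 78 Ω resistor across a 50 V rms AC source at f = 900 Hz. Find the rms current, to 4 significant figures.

633.0 mA

ω = 2πf = 5655 rad/s
X_L = ωL = 12.44 Ω
Z = 78.00 + j12.44 Ω
|Z| = √(78.00² + 12.44²) = 78.99 Ω
I = V/|Z| = 50/78.99 = 633.0 mA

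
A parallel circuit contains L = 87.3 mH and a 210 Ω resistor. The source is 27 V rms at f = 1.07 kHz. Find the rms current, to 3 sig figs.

ω = 2πf = 6723 rad/s
X_L = ωL = 587 Ω
Parallel: admittances add. Y = 1/R + 1/(jωL)
Y = (0.00476 − j0.00170) S
|Y| = 0.00506 S → |Z| = 1/|Y| = 198 Ω, ∠Z = −∠Y = 19.7°
I = V/|Z| = 27/198 = 137 mA

137 mA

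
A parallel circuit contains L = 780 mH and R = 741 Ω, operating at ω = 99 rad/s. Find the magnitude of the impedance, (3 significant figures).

X_L = ωL = 77.2 Ω
Parallel: admittances add. Y = 1/R + 1/(jωL)
Y = (0.00135 − j0.0130) S
|Y| = 0.0130 S → |Z| = 1/|Y| = 76.8 Ω, ∠Z = −∠Y = 84.1°

76.8 Ω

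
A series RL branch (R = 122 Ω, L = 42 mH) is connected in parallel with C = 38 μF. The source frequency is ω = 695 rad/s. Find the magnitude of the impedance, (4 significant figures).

X_L = ωL = 29.19 Ω
X_C = 1/(ωC) = 37.86 Ω
Branch 1 (R+jX_L): Z₁ = 122.0 + j29.19 Ω, |Z₁| = 125.4 Ω
Branch 2 (−jX_C): Z₂ = −j37.86 Ω
Parallel: Z = Z₁Z₂/(Z₁+Z₂), |Z| = 38.84 Ω, ∠Z = -72.48°

38.84 Ω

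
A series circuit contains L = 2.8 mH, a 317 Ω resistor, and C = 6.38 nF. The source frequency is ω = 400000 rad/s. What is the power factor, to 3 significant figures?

X_L = ωL = 1120 Ω
X_C = 1/(ωC) = 392 Ω
Net reactance X = X_L − X_C = 728 Ω
Z = 317 + j728 Ω
|Z| = √(317² + 728²) = 794 Ω
∠Z = arctan(728/317) = 66.5°
cos φ = cos(66.5°) = 0.399

0.399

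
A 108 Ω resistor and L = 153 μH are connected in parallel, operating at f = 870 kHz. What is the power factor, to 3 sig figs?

ω = 2πf = 5.466e+06 rad/s
X_L = ωL = 836 Ω
Parallel: admittances add. Y = 1/R + 1/(jωL)
Y = (0.00926 − j0.00120) S
|Y| = 0.00934 S → |Z| = 1/|Y| = 107 Ω, ∠Z = −∠Y = 7.36°
cos φ = cos(7.36°) = 0.992

0.992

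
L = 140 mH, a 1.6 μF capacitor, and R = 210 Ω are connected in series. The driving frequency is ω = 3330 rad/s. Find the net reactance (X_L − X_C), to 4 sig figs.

X_L = ωL = 466.2 Ω
X_C = 1/(ωC) = 187.7 Ω
X = 466.2 − 187.7 = 278.5 Ω

278.5 Ω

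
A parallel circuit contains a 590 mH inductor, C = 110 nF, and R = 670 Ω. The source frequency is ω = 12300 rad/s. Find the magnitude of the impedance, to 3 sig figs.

520 Ω

X_L = ωL = 7260 Ω
X_C = 1/(ωC) = 739 Ω
Parallel: admittances add. Y = 1/R + 1/(jωL) + jωC
Y = (0.00149 + j0.00122) S
|Y| = 0.00192 S → |Z| = 1/|Y| = 520 Ω, ∠Z = −∠Y = -39.2°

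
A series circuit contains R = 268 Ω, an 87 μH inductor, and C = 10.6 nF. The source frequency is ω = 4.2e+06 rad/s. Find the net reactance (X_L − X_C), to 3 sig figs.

X_L = ωL = 365 Ω
X_C = 1/(ωC) = 22.5 Ω
X = 365 − 22.5 = 343 Ω

343 Ω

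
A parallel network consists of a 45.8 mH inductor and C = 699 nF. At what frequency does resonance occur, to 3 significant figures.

890 Hz

ω₀ = 1/√(LC) = 1/√(0.0458 × 6.99e-07) = 5589 rad/s
f₀ = ω₀/(2π) = 890 Hz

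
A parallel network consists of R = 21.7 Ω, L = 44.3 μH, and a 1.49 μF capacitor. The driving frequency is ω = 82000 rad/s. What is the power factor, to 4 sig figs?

0.2882

X_L = ωL = 3.633 Ω
X_C = 1/(ωC) = 8.185 Ω
Parallel: admittances add. Y = 1/R + 1/(jωL) + jωC
Y = (0.04608 − j0.1531) S
|Y| = 0.1599 S → |Z| = 1/|Y| = 6.254 Ω, ∠Z = −∠Y = 73.25°
cos φ = cos(73.25°) = 0.2882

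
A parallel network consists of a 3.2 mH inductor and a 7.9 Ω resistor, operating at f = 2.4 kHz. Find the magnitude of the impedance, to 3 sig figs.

7.80 Ω

ω = 2πf = 15080 rad/s
X_L = ωL = 48.3 Ω
Parallel: admittances add. Y = 1/R + 1/(jωL)
Y = (0.127 − j0.0207) S
|Y| = 0.128 S → |Z| = 1/|Y| = 7.80 Ω, ∠Z = −∠Y = 9.30°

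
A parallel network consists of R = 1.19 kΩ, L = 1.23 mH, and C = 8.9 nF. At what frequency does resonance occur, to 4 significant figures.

48.10 kHz

ω₀ = 1/√(LC) = 1/√(0.00123 × 8.9e-09) = 302200 rad/s
f₀ = ω₀/(2π) = 48.10 kHz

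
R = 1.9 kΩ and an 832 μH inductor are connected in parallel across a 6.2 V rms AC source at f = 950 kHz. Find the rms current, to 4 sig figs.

3.494 mA

ω = 2πf = 5.969e+06 rad/s
X_L = ωL = 4966 Ω
Parallel: admittances add. Y = 1/R + 1/(jωL)
Y = (0.0005263 − j0.0002014) S
|Y| = 0.0005635 S → |Z| = 1/|Y| = 1775 Ω, ∠Z = −∠Y = 20.94°
I = V/|Z| = 6.2/1775 = 3.494 mA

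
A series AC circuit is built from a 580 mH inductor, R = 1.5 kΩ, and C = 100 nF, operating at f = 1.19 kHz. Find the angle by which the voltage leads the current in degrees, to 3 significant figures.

ω = 2πf = 7477 rad/s
X_L = ωL = 4340 Ω
X_C = 1/(ωC) = 1340 Ω
Net reactance X = X_L − X_C = 3000 Ω
Z = 1500 + j3000 Ω
|Z| = √(1500² + 3000²) = 3350 Ω
∠Z = arctan(3000/1500) = 63.4°

63.4°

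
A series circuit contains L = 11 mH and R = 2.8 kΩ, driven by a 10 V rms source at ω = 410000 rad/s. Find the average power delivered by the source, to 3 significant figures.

X_L = ωL = 4510 Ω
Z = 2800 + j4510 Ω
|Z| = √(2800² + 4510²) = 5310 Ω
∠Z = arctan(4510/2800) = 58.2°
I = V/|Z| = 1.88 mA
P = VI cos φ = 10 × 0.00188 × cos(58.2°) = 9.94 mW

9.94 mW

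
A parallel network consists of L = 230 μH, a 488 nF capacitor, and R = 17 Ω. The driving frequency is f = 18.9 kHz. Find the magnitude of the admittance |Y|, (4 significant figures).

ω = 2πf = 118800 rad/s
X_L = ωL = 27.31 Ω
X_C = 1/(ωC) = 17.26 Ω
Parallel: admittances add. Y = 1/R + 1/(jωL) + jωC
Y = (0.05882 + j0.02134) S
|Y| = 0.06257 S → |Z| = 1/|Y| = 15.98 Ω, ∠Z = −∠Y = -19.94°

62.57 mS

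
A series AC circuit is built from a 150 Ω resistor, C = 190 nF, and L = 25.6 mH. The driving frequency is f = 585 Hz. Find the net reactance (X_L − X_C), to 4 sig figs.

-1338 Ω

ω = 2πf = 3676 rad/s
X_L = ωL = 94.10 Ω
X_C = 1/(ωC) = 1432 Ω
X = 94.10 − 1432 = -1338 Ω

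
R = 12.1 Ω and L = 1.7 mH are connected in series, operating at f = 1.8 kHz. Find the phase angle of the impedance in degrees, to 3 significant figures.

57.8°

ω = 2πf = 11310 rad/s
X_L = ωL = 19.2 Ω
Z = 12.1 + j19.2 Ω
|Z| = √(12.1² + 19.2²) = 22.7 Ω
∠Z = arctan(19.2/12.1) = 57.8°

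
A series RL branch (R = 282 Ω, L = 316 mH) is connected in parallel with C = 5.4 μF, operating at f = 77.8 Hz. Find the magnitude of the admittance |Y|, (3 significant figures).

2.96 mS

ω = 2πf = 488.8 rad/s
X_L = ωL = 154 Ω
X_C = 1/(ωC) = 379 Ω
Branch 1 (R+jX_L): Z₁ = 282 + j154 Ω, |Z₁| = 322 Ω
Branch 2 (−jX_C): Z₂ = −j379 Ω
Parallel: Z = Z₁Z₂/(Z₁+Z₂), |Z| = 338 Ω, ∠Z = -22.8°
|Y| = 1/|Z| = 2.96 mS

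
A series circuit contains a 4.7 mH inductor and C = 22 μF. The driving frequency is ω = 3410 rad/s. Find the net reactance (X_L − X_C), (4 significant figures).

X_L = ωL = 16.03 Ω
X_C = 1/(ωC) = 13.33 Ω
X = 16.03 − 13.33 = 2.697 Ω

2.697 Ω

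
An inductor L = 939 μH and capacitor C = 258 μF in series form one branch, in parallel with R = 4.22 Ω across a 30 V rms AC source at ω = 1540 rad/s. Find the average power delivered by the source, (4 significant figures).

213.3 W

X_L = ωL = 1.446 Ω
X_C = 1/(ωC) = 2.517 Ω
Branch 1: Z₁ = R = 4.220 Ω
Branch 2 (series LC): Z₂ = j(X_L − X_C) = −j1.071 Ω
Parallel: Z = Z₁Z₂/(Z₁+Z₂), |Z| = 1.038 Ω, ∠Z = -75.76°
I = V/|Z| = 28.90 A
P = VI cos φ = 30 × 28.90 × cos(-75.76°) = 213.3 W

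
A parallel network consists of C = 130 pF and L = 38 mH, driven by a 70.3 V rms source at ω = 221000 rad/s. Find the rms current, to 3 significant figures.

X_L = ωL = 8400 Ω
X_C = 1/(ωC) = 34800 Ω
Parallel: admittances add. Y = 1/(jωL) + jωC
Y = (0 − j9.03e-05) S
|Y| = 9.03e-05 S → |Z| = 1/|Y| = 11100 Ω, ∠Z = −∠Y = 90.0°
I = V/|Z| = 70.3/11100 = 6.35 mA

6.35 mA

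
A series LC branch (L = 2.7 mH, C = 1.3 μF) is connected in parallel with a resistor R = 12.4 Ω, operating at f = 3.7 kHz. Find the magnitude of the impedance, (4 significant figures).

11.44 Ω

ω = 2πf = 23250 rad/s
X_L = ωL = 62.77 Ω
X_C = 1/(ωC) = 33.09 Ω
Branch 1: Z₁ = R = 12.40 Ω
Branch 2 (series LC): Z₂ = j(X_L − X_C) = j29.68 Ω
Parallel: Z = Z₁Z₂/(Z₁+Z₂), |Z| = 11.44 Ω, ∠Z = 22.67°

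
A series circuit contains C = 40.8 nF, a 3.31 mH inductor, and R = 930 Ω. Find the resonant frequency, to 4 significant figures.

13.70 kHz

ω₀ = 1/√(LC) = 1/√(0.00331 × 4.08e-08) = 86050 rad/s
f₀ = ω₀/(2π) = 13.70 kHz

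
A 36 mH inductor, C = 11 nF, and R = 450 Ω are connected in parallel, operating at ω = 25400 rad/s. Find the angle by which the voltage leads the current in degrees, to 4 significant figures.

X_L = ωL = 914.4 Ω
X_C = 1/(ωC) = 3579 Ω
Parallel: admittances add. Y = 1/R + 1/(jωL) + jωC
Y = (0.002222 − j0.0008142) S
|Y| = 0.002367 S → |Z| = 1/|Y| = 422.5 Ω, ∠Z = −∠Y = 20.12°

20.12°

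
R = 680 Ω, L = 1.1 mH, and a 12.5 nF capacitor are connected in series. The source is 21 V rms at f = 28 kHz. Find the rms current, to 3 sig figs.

ω = 2πf = 175900 rad/s
X_L = ωL = 194 Ω
X_C = 1/(ωC) = 455 Ω
Net reactance X = X_L − X_C = -261 Ω
Z = 680 − j261 Ω
|Z| = √(680² + 261²) = 728 Ω
I = V/|Z| = 21/728 = 28.8 mA

28.8 mA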